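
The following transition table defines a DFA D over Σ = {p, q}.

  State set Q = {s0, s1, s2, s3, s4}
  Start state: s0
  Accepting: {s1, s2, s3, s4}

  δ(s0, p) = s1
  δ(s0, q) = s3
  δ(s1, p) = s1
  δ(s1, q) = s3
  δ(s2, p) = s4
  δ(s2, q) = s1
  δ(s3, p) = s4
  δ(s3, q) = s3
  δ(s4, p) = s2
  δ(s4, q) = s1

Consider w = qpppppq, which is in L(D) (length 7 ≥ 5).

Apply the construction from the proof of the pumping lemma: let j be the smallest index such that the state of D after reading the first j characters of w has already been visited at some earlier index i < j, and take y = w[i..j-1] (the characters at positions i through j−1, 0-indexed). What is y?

State sequence: s0 -q-> s3 -p-> s4 -p-> s2 -p-> s4 -p-> s2 -p-> s4 -q-> s1
First repeat at step 4: s4 was already visited.

So i = 2, j = 4, giving x = w[0:2] = qp, y = w[2:4] = pp, z = w[4:7] = ppq.
Check: |xy| = 4 ≤ 5 and |y| = 2 ≥ 1. Reading y takes D from s4 back to s4, so every xyⁱz is accepted.
Since D has 5 states, any run of length ≥ 5 visits 5+1 states, so by pigeonhole some state repeats within the first 5 steps — that repeat gives the pumpable loop.

pp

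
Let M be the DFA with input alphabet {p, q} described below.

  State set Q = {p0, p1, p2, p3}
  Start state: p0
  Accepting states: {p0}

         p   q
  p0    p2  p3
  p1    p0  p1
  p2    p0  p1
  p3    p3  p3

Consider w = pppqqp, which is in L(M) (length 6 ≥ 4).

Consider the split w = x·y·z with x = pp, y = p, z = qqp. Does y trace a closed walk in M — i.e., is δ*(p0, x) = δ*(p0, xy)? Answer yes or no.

State sequence: p0 -p-> p2 -p-> p0 -p-> p2

After x (step 2): p0. After xy (step 3): p2.
They differ (p0 ≠ p2), so y is not a cycle from the state after x; this split is not the one the pumping-lemma construction produces, and pumping y need not keep the string in L(M).

no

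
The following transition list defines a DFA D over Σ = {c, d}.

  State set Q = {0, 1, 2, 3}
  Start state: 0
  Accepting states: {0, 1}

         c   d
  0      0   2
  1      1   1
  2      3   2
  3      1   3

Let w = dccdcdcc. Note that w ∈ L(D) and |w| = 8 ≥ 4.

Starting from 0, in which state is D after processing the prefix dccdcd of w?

1

State sequence: 0 -d-> 2 -c-> 3 -c-> 1 -d-> 1 -c-> 1 -d-> 1

After reading 6 characters, D is in state 1.
(This kind of state-tracing is the core of the pumping-lemma construction: with 4 states, pigeonhole forces a repeat within the first 4 steps.)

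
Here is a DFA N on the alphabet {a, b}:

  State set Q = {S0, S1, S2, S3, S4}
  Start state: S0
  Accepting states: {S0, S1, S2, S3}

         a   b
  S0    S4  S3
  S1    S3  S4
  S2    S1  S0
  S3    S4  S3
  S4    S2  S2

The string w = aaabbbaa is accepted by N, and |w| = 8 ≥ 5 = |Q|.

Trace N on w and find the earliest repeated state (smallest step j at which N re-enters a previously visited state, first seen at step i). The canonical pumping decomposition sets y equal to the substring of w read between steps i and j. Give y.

aab

Run of N on w = a a a b b b a a:
  step 0: S0  (start)
  step 1: S4  (read a: S0→S4)
  step 2: S2  (read a: S4→S2)
  step 3: S1  (read a: S2→S1)
  step 4: S4  (read b: S1→S4)   ← first repeat (S4 seen earlier)
  step 5: S2  (read b: S4→S2)
  step 6: S0  (read b: S2→S0)
  step 7: S4  (read a: S0→S4)
  step 8: S2  (read a: S4→S2)

So i = 1, j = 4, giving x = w[0:1] = a, y = w[1:4] = aab, z = w[4:8] = bbaa.
Check: |xy| = 4 ≤ 5 and |y| = 3 ≥ 1. Reading y takes N from S4 back to S4, so every xyⁱz is accepted.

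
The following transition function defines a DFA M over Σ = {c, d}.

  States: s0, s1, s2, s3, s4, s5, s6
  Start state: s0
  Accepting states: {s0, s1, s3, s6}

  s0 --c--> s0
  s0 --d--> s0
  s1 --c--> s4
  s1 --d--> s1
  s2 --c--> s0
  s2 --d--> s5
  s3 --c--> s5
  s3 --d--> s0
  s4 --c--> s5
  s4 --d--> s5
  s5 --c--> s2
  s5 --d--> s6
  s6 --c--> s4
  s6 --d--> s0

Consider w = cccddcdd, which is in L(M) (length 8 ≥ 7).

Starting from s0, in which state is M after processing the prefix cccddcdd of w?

s0

State sequence: s0 -c-> s0 -c-> s0 -c-> s0 -d-> s0 -d-> s0 -c-> s0 -d-> s0 -d-> s0

After reading 8 characters, M is in state s0.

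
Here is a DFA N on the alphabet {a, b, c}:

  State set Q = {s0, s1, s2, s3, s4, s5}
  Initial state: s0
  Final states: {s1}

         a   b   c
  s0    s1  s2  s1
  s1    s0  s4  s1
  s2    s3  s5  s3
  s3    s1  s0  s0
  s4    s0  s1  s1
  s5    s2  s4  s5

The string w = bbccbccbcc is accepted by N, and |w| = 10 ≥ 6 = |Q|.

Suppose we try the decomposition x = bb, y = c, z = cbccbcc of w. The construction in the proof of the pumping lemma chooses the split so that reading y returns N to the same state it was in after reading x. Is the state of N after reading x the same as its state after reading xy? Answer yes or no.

Run of N on the first 3 characters of w = b b c:
  step 0: s0  (start)
  step 1: s2  (read b: s0→s2)
  step 2: s5  (read b: s2→s5)
  step 3: s5  (read c: s5→s5)

After x (step 2): s5. After xy (step 3): s5.
They match, so y = c drives N around a cycle from s5 back to itself; pumping y any number of times keeps N in s5 before reading z, and xyⁱz ∈ L(N) for every i ≥ 0.

yes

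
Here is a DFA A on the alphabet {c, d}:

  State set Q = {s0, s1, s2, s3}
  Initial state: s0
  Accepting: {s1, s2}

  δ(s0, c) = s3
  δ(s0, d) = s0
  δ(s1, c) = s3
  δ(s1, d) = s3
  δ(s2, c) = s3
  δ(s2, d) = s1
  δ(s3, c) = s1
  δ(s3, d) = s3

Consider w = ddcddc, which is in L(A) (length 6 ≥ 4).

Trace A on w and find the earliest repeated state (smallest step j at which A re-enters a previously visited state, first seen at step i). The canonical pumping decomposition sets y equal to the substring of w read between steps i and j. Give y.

Run of A on w = d d c d d c:
  step 0: s0  (start)
  step 1: s0  (read d: s0→s0)   ← first repeat (s0 seen earlier)
  step 2: s0  (read d: s0→s0)
  step 3: s3  (read c: s0→s3)
  step 4: s3  (read d: s3→s3)
  step 5: s3  (read d: s3→s3)
  step 6: s1  (read c: s3→s1)

So i = 0, j = 1, giving x = w[0:0] = ε, y = w[0:1] = d, z = w[1:6] = dcddc.
Check: |xy| = 1 ≤ 4 and |y| = 1 ≥ 1. Reading y takes A from s0 back to s0, so every xyⁱz is accepted.

d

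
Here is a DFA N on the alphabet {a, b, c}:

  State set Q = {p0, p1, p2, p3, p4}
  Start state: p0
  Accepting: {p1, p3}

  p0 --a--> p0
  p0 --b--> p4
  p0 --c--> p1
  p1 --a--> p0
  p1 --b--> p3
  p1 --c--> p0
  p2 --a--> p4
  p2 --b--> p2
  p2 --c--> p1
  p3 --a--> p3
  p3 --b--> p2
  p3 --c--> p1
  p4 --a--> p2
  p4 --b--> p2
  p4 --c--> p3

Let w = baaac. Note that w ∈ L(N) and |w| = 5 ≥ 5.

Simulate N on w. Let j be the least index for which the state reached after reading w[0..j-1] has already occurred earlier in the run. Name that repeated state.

State sequence: p0 -b-> p4 -a-> p2 -a-> p4 -a-> p2 -c-> p1
First repeat at step 3: p4 was already visited.

The earliest repeat is at step j = 3: N is in p4, which it already visited at step i = 1.

p4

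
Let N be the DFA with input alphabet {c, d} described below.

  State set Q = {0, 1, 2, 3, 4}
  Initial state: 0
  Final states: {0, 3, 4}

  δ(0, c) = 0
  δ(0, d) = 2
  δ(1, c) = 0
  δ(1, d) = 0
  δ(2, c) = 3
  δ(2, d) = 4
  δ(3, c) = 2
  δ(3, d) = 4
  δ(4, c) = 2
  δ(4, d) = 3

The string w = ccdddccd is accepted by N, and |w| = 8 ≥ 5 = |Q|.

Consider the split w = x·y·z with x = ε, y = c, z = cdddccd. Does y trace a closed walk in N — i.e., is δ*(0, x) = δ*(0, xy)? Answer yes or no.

yes

Run of N on the first 1 characters of w = c:
  step 0: 0  (start)
  step 1: 0  (read c: 0→0)

After x (step 0): 0. After xy (step 1): 0.
They match, so y = c drives N around a cycle from 0 back to itself; pumping y any number of times keeps N in 0 before reading z, and xyⁱz ∈ L(N) for every i ≥ 0.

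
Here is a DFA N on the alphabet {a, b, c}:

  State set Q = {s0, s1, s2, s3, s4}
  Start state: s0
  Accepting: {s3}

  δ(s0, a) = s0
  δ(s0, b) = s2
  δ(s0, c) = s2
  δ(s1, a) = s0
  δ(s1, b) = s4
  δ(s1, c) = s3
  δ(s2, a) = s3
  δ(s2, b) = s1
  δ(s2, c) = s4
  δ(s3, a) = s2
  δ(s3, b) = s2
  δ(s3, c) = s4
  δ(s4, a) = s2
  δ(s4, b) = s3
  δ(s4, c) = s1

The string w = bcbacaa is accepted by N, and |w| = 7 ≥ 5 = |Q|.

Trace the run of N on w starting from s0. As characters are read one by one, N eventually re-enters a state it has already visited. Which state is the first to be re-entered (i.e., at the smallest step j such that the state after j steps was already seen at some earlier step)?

State sequence: s0 -b-> s2 -c-> s4 -b-> s3 -a-> s2 -c-> s4 -a-> s2 -a-> s3
First repeat at step 4: s2 was already visited.

The earliest repeat is at step j = 4: N is in s2, which it already visited at step i = 1.

s2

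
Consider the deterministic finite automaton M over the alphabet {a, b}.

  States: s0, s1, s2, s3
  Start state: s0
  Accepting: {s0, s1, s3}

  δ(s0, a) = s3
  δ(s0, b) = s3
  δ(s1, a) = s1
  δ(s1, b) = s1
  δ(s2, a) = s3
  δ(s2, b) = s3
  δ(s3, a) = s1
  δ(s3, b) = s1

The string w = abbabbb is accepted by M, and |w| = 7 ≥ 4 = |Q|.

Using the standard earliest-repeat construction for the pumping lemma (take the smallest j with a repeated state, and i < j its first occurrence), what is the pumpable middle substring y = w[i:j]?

b

State sequence: s0 -a-> s3 -b-> s1 -b-> s1 -a-> s1 -b-> s1 -b-> s1 -b-> s1
First repeat at step 3: s1 was already visited.

So i = 2, j = 3, giving x = w[0:2] = ab, y = w[2:3] = b, z = w[3:7] = abbb.
Check: |xy| = 3 ≤ 4 and |y| = 1 ≥ 1. Reading y takes M from s1 back to s1, so every xyⁱz is accepted.
The DFA has 4 states, so the proof of the pumping lemma guarantees a repeated state among the first 4+1 visited; the segment between the two visits is the pumpable y.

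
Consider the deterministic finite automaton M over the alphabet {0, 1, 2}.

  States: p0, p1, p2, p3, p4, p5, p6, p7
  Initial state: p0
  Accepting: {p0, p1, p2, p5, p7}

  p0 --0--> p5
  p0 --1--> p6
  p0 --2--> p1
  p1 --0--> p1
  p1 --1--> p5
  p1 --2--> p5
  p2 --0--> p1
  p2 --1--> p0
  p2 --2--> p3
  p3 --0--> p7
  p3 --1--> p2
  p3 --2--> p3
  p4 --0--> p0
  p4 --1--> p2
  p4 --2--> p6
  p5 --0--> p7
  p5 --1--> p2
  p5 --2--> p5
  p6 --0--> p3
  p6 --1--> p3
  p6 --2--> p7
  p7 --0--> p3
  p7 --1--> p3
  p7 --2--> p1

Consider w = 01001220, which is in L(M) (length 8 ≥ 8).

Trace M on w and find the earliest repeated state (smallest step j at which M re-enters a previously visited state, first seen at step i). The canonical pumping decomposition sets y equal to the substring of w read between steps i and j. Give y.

Run of M on w = 0 1 0 0 1 2 2 0:
  step 0: p0  (start)
  step 1: p5  (read 0: p0→p5)
  step 2: p2  (read 1: p5→p2)
  step 3: p1  (read 0: p2→p1)
  step 4: p1  (read 0: p1→p1)   ← first repeat (p1 seen earlier)
  step 5: p5  (read 1: p1→p5)
  step 6: p5  (read 2: p5→p5)
  step 7: p5  (read 2: p5→p5)
  step 8: p7  (read 0: p5→p7)

So i = 3, j = 4, giving x = w[0:3] = 010, y = w[3:4] = 0, z = w[4:8] = 1220.
Check: |xy| = 4 ≤ 8 and |y| = 1 ≥ 1. Reading y takes M from p1 back to p1, so every xyⁱz is accepted.
The DFA has 8 states, so the proof of the pumping lemma guarantees a repeated state among the first 8+1 visited; the segment between the two visits is the pumpable y.

0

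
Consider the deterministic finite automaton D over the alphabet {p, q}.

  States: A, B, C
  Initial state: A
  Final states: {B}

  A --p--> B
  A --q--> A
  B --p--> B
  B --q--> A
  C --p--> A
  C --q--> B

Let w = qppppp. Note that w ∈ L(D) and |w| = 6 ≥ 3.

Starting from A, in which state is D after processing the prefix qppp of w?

B

Run of D on the first 4 characters of w = q p p p:
  step 0: A  (start)
  step 1: A  (read q: A→A)
  step 2: B  (read p: A→B)
  step 3: B  (read p: B→B)
  step 4: B  (read p: B→B)

After reading 4 characters, D is in state B.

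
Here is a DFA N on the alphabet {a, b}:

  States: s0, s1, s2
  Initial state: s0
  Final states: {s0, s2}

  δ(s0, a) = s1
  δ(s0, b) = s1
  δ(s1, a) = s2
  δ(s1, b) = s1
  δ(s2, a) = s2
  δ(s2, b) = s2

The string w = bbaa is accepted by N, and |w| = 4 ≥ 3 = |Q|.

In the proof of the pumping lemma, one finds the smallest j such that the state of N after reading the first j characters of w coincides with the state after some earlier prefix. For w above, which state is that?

s1

Run of N on w = b b a a:
  step 0: s0  (start)
  step 1: s1  (read b: s0→s1)
  step 2: s1  (read b: s1→s1)   ← first repeat (s1 seen earlier)
  step 3: s2  (read a: s1→s2)
  step 4: s2  (read a: s2→s2)

The earliest repeat is at step j = 2: N is in s1, which it already visited at step i = 1.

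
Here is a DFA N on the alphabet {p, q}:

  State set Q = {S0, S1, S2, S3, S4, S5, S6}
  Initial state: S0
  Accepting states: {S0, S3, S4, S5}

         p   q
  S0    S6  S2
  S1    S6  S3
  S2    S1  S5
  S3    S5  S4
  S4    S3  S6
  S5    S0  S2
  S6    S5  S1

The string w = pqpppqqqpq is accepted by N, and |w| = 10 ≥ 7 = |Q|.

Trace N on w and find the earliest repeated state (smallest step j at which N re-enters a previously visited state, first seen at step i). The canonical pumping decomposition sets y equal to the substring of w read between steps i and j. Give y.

State sequence: S0 -p-> S6 -q-> S1 -p-> S6 -p-> S5 -p-> S0 -q-> S2 -q-> S5 -q-> S2 -p-> S1 -q-> S3
First repeat at step 3: S6 was already visited.

So i = 1, j = 3, giving x = w[0:1] = p, y = w[1:3] = qp, z = w[3:10] = ppqqqpq.
Check: |xy| = 3 ≤ 7 and |y| = 2 ≥ 1. Reading y takes N from S6 back to S6, so every xyⁱz is accepted.

qp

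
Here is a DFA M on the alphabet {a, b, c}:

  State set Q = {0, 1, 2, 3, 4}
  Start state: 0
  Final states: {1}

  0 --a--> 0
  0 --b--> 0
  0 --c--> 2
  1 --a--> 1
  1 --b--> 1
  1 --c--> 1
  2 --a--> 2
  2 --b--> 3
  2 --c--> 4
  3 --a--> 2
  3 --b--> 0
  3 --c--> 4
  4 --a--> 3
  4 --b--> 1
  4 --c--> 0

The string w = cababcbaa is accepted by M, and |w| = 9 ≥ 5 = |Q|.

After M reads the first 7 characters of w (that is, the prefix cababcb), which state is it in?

State sequence: 0 -c-> 2 -a-> 2 -b-> 3 -a-> 2 -b-> 3 -c-> 4 -b-> 1

After reading 7 characters, M is in state 1.
(This kind of state-tracing is the core of the pumping-lemma construction: with 5 states, pigeonhole forces a repeat within the first 5 steps.)

1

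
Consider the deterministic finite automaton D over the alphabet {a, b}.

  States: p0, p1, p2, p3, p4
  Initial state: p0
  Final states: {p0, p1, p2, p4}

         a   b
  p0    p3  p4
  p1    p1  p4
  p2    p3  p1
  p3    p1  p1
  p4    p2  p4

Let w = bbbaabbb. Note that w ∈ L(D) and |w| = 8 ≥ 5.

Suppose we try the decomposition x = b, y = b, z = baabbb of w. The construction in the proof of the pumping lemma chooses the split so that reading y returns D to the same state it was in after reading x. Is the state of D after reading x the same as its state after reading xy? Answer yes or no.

Run of D on the first 2 characters of w = b b:
  step 0: p0  (start)
  step 1: p4  (read b: p0→p4)
  step 2: p4  (read b: p4→p4)

After x (step 1): p4. After xy (step 2): p4.
They match, so y = b drives D around a cycle from p4 back to itself; pumping y any number of times keeps D in p4 before reading z, and xyⁱz ∈ L(D) for every i ≥ 0.

yes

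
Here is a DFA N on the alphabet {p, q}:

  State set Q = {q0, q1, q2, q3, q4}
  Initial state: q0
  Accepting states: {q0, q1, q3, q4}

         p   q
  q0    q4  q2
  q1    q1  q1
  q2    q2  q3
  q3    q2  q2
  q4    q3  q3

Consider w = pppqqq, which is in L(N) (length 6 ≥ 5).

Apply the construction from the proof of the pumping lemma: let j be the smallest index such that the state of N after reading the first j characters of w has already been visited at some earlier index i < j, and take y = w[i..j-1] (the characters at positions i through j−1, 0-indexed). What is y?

pq

State sequence: q0 -p-> q4 -p-> q3 -p-> q2 -q-> q3 -q-> q2 -q-> q3
First repeat at step 4: q3 was already visited.

So i = 2, j = 4, giving x = w[0:2] = pp, y = w[2:4] = pq, z = w[4:6] = qq.
Check: |xy| = 4 ≤ 5 and |y| = 2 ≥ 1. Reading y takes N from q3 back to q3, so every xyⁱz is accepted.
Pumping length from the standard proof: p = 5 (the number of states). The repeated state found above gives |xy| = j ≤ 5 and |y| = j − i ≥ 1.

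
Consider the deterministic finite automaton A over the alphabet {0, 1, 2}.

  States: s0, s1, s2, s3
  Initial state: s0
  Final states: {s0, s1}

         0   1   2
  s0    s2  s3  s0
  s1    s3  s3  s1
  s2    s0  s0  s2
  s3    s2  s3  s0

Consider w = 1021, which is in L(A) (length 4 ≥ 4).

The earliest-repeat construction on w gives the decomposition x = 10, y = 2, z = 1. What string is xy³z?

xy^3z = 10·2·2·2·1 = 102221.
Reading y = 2 takes A from s2 back to s2, so after x·y·y·y the machine is still in s2, and z then leads to the accepting state s0. Hence 102221 ∈ L(A).

102221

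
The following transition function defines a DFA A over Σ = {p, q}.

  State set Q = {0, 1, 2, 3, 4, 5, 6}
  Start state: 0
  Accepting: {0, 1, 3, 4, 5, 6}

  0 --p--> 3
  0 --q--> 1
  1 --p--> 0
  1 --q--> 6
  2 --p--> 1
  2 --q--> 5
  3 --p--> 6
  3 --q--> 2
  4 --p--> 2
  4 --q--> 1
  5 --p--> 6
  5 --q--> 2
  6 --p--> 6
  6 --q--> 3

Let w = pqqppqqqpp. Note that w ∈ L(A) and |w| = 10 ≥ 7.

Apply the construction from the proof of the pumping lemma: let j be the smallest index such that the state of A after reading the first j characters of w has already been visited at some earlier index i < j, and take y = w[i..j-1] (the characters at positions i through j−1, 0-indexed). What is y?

State sequence: 0 -p-> 3 -q-> 2 -q-> 5 -p-> 6 -p-> 6 -q-> 3 -q-> 2 -q-> 5 -p-> 6 -p-> 6
First repeat at step 5: 6 was already visited.

So i = 4, j = 5, giving x = w[0:4] = pqqp, y = w[4:5] = p, z = w[5:10] = qqqpp.
Check: |xy| = 5 ≤ 7 and |y| = 1 ≥ 1. Reading y takes A from 6 back to 6, so every xyⁱz is accepted.

p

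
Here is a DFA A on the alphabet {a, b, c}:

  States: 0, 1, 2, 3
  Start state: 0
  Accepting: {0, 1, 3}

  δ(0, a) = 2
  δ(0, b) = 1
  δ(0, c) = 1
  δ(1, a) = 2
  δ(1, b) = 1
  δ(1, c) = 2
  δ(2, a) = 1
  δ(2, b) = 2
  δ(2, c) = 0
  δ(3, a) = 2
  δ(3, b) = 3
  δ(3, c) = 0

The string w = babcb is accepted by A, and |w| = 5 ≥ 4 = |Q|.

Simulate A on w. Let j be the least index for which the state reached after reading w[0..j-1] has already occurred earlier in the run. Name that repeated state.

Run of A on w = b a b c b:
  step 0: 0  (start)
  step 1: 1  (read b: 0→1)
  step 2: 2  (read a: 1→2)
  step 3: 2  (read b: 2→2)   ← first repeat (2 seen earlier)
  step 4: 0  (read c: 2→0)
  step 5: 1  (read b: 0→1)

The earliest repeat is at step j = 3: A is in 2, which it already visited at step i = 2.
Since A has 4 states, any run of length ≥ 4 visits 4+1 states, so by pigeonhole some state repeats within the first 4 steps — that repeat gives the pumpable loop.

2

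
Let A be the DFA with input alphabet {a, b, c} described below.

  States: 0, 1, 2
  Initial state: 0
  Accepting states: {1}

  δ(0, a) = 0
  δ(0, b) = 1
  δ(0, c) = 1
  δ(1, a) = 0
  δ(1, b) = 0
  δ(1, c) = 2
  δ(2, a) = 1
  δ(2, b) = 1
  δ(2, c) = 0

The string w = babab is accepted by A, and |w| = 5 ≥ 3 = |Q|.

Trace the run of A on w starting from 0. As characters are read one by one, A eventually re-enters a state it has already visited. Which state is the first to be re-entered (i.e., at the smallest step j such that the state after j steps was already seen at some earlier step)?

0

State sequence: 0 -b-> 1 -a-> 0 -b-> 1 -a-> 0 -b-> 1
First repeat at step 2: 0 was already visited.

The earliest repeat is at step j = 2: A is in 0, which it already visited at step i = 0.
The DFA has 3 states, so the proof of the pumping lemma guarantees a repeated state among the first 3+1 visited; the segment between the two visits is the pumpable y.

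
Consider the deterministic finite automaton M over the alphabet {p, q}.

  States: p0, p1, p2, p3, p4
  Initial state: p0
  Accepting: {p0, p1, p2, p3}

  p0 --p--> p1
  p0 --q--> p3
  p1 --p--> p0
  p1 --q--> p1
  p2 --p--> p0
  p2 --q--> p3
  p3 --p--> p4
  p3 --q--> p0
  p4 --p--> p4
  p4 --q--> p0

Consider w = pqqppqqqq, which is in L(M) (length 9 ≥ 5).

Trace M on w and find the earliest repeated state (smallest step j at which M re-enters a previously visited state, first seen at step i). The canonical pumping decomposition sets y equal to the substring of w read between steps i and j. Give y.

q

Run of M on w = p q q p p q q q q:
  step 0: p0  (start)
  step 1: p1  (read p: p0→p1)
  step 2: p1  (read q: p1→p1)   ← first repeat (p1 seen earlier)
  step 3: p1  (read q: p1→p1)
  step 4: p0  (read p: p1→p0)
  step 5: p1  (read p: p0→p1)
  step 6: p1  (read q: p1→p1)
  step 7: p1  (read q: p1→p1)
  step 8: p1  (read q: p1→p1)
  step 9: p1  (read q: p1→p1)

So i = 1, j = 2, giving x = w[0:1] = p, y = w[1:2] = q, z = w[2:9] = qppqqqq.
Check: |xy| = 2 ≤ 5 and |y| = 1 ≥ 1. Reading y takes M from p1 back to p1, so every xyⁱz is accepted.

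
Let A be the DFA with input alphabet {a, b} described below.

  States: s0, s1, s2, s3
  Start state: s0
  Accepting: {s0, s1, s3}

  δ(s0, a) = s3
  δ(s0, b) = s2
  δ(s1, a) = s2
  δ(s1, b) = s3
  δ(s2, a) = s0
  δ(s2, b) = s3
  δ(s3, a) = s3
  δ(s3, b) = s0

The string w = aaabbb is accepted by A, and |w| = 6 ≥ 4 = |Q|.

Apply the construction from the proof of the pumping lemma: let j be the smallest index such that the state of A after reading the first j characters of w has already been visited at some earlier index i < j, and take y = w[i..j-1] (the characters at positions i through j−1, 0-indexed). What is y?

State sequence: s0 -a-> s3 -a-> s3 -a-> s3 -b-> s0 -b-> s2 -b-> s3
First repeat at step 2: s3 was already visited.

So i = 1, j = 2, giving x = w[0:1] = a, y = w[1:2] = a, z = w[2:6] = abbb.
Check: |xy| = 2 ≤ 4 and |y| = 1 ≥ 1. Reading y takes A from s3 back to s3, so every xyⁱz is accepted.

a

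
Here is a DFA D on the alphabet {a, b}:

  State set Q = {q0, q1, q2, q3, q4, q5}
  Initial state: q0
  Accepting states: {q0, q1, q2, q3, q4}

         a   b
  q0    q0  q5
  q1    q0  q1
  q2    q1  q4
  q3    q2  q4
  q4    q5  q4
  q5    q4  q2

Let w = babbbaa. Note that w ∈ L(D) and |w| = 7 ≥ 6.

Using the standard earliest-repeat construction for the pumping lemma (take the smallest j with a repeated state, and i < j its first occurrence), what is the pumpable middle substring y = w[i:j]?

b

Run of D on w = b a b b b a a:
  step 0: q0  (start)
  step 1: q5  (read b: q0→q5)
  step 2: q4  (read a: q5→q4)
  step 3: q4  (read b: q4→q4)   ← first repeat (q4 seen earlier)
  step 4: q4  (read b: q4→q4)
  step 5: q4  (read b: q4→q4)
  step 6: q5  (read a: q4→q5)
  step 7: q4  (read a: q5→q4)

So i = 2, j = 3, giving x = w[0:2] = ba, y = w[2:3] = b, z = w[3:7] = bbaa.
Check: |xy| = 3 ≤ 6 and |y| = 1 ≥ 1. Reading y takes D from q4 back to q4, so every xyⁱz is accepted.
Since D has 6 states, any run of length ≥ 6 visits 6+1 states, so by pigeonhole some state repeats within the first 6 steps — that repeat gives the pumpable loop.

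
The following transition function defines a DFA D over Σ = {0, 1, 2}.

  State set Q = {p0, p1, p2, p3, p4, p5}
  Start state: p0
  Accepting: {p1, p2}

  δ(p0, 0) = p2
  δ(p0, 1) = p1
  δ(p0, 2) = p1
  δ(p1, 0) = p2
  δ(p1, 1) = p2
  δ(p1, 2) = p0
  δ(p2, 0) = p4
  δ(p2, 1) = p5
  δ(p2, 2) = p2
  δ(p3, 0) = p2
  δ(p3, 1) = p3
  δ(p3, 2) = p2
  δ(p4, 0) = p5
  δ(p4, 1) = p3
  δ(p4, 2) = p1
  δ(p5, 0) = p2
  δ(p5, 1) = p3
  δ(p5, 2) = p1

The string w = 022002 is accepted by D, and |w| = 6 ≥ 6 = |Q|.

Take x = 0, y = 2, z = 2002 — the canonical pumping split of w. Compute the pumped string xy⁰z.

02002

xy⁰z = xz = 0·2002 = 02002.
Reading y = 2 takes D from p2 back to p2, so after x the machine is still in p2, and z then leads to the accepting state p1. Hence 02002 ∈ L(D).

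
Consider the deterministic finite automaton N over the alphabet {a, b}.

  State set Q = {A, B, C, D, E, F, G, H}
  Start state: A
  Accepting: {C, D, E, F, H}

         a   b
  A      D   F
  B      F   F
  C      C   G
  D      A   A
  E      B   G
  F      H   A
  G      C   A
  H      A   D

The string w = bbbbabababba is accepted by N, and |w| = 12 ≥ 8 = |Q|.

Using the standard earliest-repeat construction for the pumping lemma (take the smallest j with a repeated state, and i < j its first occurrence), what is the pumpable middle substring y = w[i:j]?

bb

Run of N on w = b b b b a b a b a b b a:
  step 0: A  (start)
  step 1: F  (read b: A→F)
  step 2: A  (read b: F→A)   ← first repeat (A seen earlier)
  step 3: F  (read b: A→F)
  step 4: A  (read b: F→A)
  step 5: D  (read a: A→D)
  step 6: A  (read b: D→A)
  step 7: D  (read a: A→D)
  step 8: A  (read b: D→A)
  step 9: D  (read a: A→D)
  step 10: A  (read b: D→A)
  step 11: F  (read b: A→F)
  step 12: H  (read a: F→H)

So i = 0, j = 2, giving x = w[0:0] = ε, y = w[0:2] = bb, z = w[2:12] = bbabababba.
Check: |xy| = 2 ≤ 8 and |y| = 2 ≥ 1. Reading y takes N from A back to A, so every xyⁱz is accepted.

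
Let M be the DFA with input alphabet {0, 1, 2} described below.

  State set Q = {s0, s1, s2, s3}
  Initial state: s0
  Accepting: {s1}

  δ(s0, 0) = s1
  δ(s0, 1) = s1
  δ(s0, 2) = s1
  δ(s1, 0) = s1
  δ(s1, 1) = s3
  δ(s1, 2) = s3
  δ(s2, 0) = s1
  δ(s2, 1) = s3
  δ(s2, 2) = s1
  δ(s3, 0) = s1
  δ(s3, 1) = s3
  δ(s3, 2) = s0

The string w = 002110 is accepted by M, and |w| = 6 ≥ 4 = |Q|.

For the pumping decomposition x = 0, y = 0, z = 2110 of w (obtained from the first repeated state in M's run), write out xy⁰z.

02110

xy⁰z = xz = 0·2110 = 02110.
Reading y = 0 takes M from s1 back to s1, so after x the machine is still in s1, and z then leads to the accepting state s1. Hence 02110 ∈ L(M).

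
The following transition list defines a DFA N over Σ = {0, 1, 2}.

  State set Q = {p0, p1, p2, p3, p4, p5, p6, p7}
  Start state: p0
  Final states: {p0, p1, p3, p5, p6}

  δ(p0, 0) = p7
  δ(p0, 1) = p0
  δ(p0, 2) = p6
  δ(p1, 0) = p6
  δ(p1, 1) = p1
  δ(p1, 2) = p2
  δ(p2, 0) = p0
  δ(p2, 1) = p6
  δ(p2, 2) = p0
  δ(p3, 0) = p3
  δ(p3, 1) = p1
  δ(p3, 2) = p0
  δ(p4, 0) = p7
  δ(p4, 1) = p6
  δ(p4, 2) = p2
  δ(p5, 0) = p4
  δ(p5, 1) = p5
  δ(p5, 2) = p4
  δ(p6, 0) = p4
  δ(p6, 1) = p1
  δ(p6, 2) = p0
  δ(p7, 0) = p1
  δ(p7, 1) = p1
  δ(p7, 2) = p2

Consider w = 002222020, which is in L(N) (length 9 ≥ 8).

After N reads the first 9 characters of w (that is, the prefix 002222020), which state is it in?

State sequence: p0 -0-> p7 -0-> p1 -2-> p2 -2-> p0 -2-> p6 -2-> p0 -0-> p7 -2-> p2 -0-> p0

After reading 9 characters, N is in state p0.

p0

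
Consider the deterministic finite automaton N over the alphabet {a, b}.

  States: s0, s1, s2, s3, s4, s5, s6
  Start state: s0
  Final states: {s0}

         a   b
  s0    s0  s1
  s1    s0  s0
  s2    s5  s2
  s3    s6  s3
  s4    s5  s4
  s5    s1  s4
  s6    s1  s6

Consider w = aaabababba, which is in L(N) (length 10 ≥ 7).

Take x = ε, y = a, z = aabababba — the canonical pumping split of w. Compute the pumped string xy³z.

aaaaabababba

xy^3z = ε·a·a·a·aabababba = aaaaabababba.
Reading y = a takes N from s0 back to s0, so after x·y·y·y the machine is still in s0, and z then leads to the accepting state s0. Hence aaaaabababba ∈ L(N).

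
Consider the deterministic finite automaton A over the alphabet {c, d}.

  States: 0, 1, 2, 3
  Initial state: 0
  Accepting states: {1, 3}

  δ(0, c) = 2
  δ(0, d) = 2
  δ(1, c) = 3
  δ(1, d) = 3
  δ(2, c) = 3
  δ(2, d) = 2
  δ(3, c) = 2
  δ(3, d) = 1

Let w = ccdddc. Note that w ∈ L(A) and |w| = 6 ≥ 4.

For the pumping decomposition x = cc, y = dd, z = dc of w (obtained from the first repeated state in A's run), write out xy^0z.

ccdc

xy⁰z = xz = cc·dc = ccdc.
Reading y = dd takes A from 3 back to 3, so after x the machine is still in 3, and z then leads to the accepting state 3. Hence ccdc ∈ L(A).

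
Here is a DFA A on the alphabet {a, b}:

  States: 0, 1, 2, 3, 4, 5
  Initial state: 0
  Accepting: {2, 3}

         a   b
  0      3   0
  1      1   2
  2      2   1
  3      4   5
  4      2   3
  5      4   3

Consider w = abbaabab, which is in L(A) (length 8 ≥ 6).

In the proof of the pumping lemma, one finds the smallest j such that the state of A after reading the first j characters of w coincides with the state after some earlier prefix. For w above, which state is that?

3

Run of A on w = a b b a a b a b:
  step 0: 0  (start)
  step 1: 3  (read a: 0→3)
  step 2: 5  (read b: 3→5)
  step 3: 3  (read b: 5→3)   ← first repeat (3 seen earlier)
  step 4: 4  (read a: 3→4)
  step 5: 2  (read a: 4→2)
  step 6: 1  (read b: 2→1)
  step 7: 1  (read a: 1→1)
  step 8: 2  (read b: 1→2)

The earliest repeat is at step j = 3: A is in 3, which it already visited at step i = 1.
Pumping length from the standard proof: p = 6 (the number of states). The repeated state found above gives |xy| = j ≤ 6 and |y| = j − i ≥ 1.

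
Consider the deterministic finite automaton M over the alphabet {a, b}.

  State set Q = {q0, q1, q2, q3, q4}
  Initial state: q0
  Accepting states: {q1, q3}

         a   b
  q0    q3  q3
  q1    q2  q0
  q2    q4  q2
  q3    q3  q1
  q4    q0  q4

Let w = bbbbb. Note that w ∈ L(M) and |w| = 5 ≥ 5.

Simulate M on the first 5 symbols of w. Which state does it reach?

Run of M on the first 5 characters of w = b b b b b:
  step 0: q0  (start)
  step 1: q3  (read b: q0→q3)
  step 2: q1  (read b: q3→q1)
  step 3: q0  (read b: q1→q0)
  step 4: q3  (read b: q0→q3)
  step 5: q1  (read b: q3→q1)

After reading 5 characters, M is in state q1.
(This kind of state-tracing is the core of the pumping-lemma construction: with 5 states, pigeonhole forces a repeat within the first 5 steps.)

q1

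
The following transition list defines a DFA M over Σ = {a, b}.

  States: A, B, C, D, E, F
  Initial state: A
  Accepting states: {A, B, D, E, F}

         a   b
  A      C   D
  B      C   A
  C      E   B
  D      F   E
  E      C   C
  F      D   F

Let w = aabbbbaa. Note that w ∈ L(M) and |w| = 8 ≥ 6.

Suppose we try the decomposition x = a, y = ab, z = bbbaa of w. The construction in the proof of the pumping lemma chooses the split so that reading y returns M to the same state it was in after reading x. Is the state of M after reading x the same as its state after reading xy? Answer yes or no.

yes

State sequence: A -a-> C -a-> E -b-> C

After x (step 1): C. After xy (step 3): C.
They match, so y = ab drives M around a cycle from C back to itself; pumping y any number of times keeps M in C before reading z, and xyⁱz ∈ L(M) for every i ≥ 0.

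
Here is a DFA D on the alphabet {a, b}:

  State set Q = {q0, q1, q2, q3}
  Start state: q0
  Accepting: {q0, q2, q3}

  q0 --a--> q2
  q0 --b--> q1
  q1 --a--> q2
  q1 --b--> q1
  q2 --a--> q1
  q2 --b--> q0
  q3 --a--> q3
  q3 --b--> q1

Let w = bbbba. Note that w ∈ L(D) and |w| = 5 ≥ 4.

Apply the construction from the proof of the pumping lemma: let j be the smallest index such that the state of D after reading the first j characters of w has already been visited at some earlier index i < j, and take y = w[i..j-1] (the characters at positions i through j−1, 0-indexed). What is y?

b

State sequence: q0 -b-> q1 -b-> q1 -b-> q1 -b-> q1 -a-> q2
First repeat at step 2: q1 was already visited.

So i = 1, j = 2, giving x = w[0:1] = b, y = w[1:2] = b, z = w[2:5] = bba.
Check: |xy| = 2 ≤ 4 and |y| = 1 ≥ 1. Reading y takes D from q1 back to q1, so every xyⁱz is accepted.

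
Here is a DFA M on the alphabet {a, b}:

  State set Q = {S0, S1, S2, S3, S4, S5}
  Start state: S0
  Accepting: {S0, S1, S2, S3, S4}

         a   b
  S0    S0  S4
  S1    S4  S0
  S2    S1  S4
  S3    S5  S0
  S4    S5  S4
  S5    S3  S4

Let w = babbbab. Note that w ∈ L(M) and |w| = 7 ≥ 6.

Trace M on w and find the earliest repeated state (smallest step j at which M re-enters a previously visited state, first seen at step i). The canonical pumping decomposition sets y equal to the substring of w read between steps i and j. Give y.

State sequence: S0 -b-> S4 -a-> S5 -b-> S4 -b-> S4 -b-> S4 -a-> S5 -b-> S4
First repeat at step 3: S4 was already visited.

So i = 1, j = 3, giving x = w[0:1] = b, y = w[1:3] = ab, z = w[3:7] = bbab.
Check: |xy| = 3 ≤ 6 and |y| = 2 ≥ 1. Reading y takes M from S4 back to S4, so every xyⁱz is accepted.

ab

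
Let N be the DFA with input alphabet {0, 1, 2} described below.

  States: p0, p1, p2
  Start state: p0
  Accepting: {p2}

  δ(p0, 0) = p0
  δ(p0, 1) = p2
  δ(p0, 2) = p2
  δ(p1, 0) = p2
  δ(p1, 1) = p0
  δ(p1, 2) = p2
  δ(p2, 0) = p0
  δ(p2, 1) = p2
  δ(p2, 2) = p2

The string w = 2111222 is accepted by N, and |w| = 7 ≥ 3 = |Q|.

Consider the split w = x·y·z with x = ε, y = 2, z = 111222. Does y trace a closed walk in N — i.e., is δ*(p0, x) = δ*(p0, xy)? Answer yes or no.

no

State sequence: p0 -2-> p2

After x (step 0): p0. After xy (step 1): p2.
They differ (p0 ≠ p2), so y is not a cycle from the state after x; this split is not the one the pumping-lemma construction produces, and pumping y need not keep the string in L(N).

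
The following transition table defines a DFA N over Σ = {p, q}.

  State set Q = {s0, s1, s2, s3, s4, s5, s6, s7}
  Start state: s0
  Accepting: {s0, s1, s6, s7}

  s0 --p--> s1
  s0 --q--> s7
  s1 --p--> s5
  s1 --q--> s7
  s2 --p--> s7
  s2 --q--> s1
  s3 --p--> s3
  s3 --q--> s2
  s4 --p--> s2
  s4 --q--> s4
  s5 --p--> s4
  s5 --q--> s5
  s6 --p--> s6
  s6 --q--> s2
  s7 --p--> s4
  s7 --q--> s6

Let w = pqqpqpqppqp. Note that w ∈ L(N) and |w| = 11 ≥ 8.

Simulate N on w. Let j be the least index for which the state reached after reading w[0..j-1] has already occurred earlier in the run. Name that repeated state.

s6

Run of N on w = p q q p q p q p p q p:
  step 0: s0  (start)
  step 1: s1  (read p: s0→s1)
  step 2: s7  (read q: s1→s7)
  step 3: s6  (read q: s7→s6)
  step 4: s6  (read p: s6→s6)   ← first repeat (s6 seen earlier)
  step 5: s2  (read q: s6→s2)
  step 6: s7  (read p: s2→s7)
  step 7: s6  (read q: s7→s6)
  step 8: s6  (read p: s6→s6)
  step 9: s6  (read p: s6→s6)
  step 10: s2  (read q: s6→s2)
  step 11: s7  (read p: s2→s7)

The earliest repeat is at step j = 4: N is in s6, which it already visited at step i = 3.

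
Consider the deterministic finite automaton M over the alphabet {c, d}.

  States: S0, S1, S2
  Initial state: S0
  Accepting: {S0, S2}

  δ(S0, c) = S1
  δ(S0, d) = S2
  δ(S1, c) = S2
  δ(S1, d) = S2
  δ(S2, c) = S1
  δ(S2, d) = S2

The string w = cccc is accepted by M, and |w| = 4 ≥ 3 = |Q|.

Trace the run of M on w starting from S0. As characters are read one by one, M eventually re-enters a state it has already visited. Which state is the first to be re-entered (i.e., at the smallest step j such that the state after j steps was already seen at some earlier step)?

Run of M on w = c c c c:
  step 0: S0  (start)
  step 1: S1  (read c: S0→S1)
  step 2: S2  (read c: S1→S2)
  step 3: S1  (read c: S2→S1)   ← first repeat (S1 seen earlier)
  step 4: S2  (read c: S1→S2)

The earliest repeat is at step j = 3: M is in S1, which it already visited at step i = 1.
The DFA has 3 states, so the proof of the pumping lemma guarantees a repeated state among the first 3+1 visited; the segment between the two visits is the pumpable y.

S1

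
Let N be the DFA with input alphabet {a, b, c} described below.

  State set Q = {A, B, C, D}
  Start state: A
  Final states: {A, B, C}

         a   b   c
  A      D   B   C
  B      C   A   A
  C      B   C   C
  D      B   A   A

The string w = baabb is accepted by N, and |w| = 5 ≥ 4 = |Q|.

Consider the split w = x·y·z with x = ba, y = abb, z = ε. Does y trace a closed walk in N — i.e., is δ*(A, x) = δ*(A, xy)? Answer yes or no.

no

State sequence: A -b-> B -a-> C -a-> B -b-> A -b-> B

After x (step 2): C. After xy (step 5): B.
They differ (C ≠ B), so y is not a cycle from the state after x; this split is not the one the pumping-lemma construction produces, and pumping y need not keep the string in L(N).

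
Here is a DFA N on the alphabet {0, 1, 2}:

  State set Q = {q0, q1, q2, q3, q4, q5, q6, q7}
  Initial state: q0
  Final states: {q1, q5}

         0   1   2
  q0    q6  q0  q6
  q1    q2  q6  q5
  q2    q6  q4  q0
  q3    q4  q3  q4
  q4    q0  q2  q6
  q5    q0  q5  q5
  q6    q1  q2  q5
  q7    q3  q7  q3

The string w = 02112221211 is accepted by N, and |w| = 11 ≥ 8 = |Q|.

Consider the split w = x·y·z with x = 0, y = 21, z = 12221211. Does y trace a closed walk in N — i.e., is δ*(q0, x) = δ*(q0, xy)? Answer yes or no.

State sequence: q0 -0-> q6 -2-> q5 -1-> q5

After x (step 1): q6. After xy (step 3): q5.
They differ (q6 ≠ q5), so y is not a cycle from the state after x; this split is not the one the pumping-lemma construction produces, and pumping y need not keep the string in L(N).

no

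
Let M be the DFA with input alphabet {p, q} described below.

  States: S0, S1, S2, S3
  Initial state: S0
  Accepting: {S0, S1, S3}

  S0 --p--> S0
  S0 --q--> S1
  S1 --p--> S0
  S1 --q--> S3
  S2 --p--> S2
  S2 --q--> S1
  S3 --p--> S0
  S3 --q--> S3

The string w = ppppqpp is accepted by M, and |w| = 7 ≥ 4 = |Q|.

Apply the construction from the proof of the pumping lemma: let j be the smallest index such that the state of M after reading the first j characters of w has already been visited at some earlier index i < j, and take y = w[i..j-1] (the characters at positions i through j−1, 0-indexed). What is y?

State sequence: S0 -p-> S0 -p-> S0 -p-> S0 -p-> S0 -q-> S1 -p-> S0 -p-> S0
First repeat at step 1: S0 was already visited.

So i = 0, j = 1, giving x = w[0:0] = ε, y = w[0:1] = p, z = w[1:7] = pppqpp.
Check: |xy| = 1 ≤ 4 and |y| = 1 ≥ 1. Reading y takes M from S0 back to S0, so every xyⁱz is accepted.

p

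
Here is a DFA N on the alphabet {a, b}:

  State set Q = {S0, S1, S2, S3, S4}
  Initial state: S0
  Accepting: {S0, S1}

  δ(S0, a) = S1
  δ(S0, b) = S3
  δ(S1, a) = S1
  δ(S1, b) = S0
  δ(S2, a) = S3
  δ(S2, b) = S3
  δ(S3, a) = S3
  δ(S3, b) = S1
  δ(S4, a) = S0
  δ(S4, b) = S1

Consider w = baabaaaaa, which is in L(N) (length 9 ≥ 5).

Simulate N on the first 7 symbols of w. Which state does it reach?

S1

Run of N on the first 7 characters of w = b a a b a a a:
  step 0: S0  (start)
  step 1: S3  (read b: S0→S3)
  step 2: S3  (read a: S3→S3)
  step 3: S3  (read a: S3→S3)
  step 4: S1  (read b: S3→S1)
  step 5: S1  (read a: S1→S1)
  step 6: S1  (read a: S1→S1)
  step 7: S1  (read a: S1→S1)

After reading 7 characters, N is in state S1.
(This kind of state-tracing is the core of the pumping-lemma construction: with 5 states, pigeonhole forces a repeat within the first 5 steps.)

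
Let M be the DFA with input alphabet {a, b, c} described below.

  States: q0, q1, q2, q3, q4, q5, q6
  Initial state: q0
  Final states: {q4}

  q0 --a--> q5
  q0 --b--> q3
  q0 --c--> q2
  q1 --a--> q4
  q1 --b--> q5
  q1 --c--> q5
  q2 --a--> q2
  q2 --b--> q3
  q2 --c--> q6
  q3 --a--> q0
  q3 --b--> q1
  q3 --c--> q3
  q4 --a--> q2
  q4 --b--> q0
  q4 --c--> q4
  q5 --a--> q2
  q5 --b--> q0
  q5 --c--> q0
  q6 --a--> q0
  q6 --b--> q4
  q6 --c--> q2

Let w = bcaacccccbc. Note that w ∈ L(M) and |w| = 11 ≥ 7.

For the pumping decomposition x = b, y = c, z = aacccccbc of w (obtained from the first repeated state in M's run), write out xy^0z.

xy⁰z = xz = b·aacccccbc = baacccccbc.
Reading y = c takes M from q3 back to q3, so after x the machine is still in q3, and z then leads to the accepting state q4. Hence baacccccbc ∈ L(M).

baacccccbc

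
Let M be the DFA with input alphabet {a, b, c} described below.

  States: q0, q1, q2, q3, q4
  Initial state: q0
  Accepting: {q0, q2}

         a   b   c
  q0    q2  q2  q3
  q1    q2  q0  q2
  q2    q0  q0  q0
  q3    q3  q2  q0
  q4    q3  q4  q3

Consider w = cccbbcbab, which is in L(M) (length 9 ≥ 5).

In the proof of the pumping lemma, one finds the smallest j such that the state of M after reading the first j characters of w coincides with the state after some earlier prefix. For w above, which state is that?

q0

State sequence: q0 -c-> q3 -c-> q0 -c-> q3 -b-> q2 -b-> q0 -c-> q3 -b-> q2 -a-> q0 -b-> q2
First repeat at step 2: q0 was already visited.

The earliest repeat is at step j = 2: M is in q0, which it already visited at step i = 0.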